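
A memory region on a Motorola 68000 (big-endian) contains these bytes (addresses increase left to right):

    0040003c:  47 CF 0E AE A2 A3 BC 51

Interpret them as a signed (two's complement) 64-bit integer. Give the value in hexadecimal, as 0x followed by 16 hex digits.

In big-endian order the high byte comes first in memory.
The bytes are already most-significant first: 0x47CF0EAEA2A3BC51.

0x47CF0EAEA2A3BC51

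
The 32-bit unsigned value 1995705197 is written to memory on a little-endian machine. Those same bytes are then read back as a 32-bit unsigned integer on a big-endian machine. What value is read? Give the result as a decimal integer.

1829500022

1995705197 in 32-bit hexadecimal is 0x76F40B6D.
Stored little-endian, the bytes at ascending addresses are 6D 0B F4 76.
Read back as big-endian, the last byte is least significant, giving 0x6D0BF476.
0x6D0BF476 = 1829500022.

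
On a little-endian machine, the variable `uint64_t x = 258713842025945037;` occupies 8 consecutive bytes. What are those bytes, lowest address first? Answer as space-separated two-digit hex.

CD D7 6E 5C DE 22 97 03

258713842025945037 in hexadecimal, padded to 64 bits, is 0x039722DE5C6ED7CD.
Split into bytes (most-significant first): 03 97 22 DE 5C 6E D7 CD.
Little-endian stores the least-significant byte at the lowest address.
So at ascending addresses the bytes are CD D7 6E 5C DE 22 97 03.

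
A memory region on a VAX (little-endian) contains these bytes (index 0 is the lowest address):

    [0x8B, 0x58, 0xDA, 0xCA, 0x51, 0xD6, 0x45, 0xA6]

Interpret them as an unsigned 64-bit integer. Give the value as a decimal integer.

11981218030473074827

In little-endian order the low byte comes first in memory.
Reassemble most-significant byte first: A6 45 D6 51 CA DA 58 8B → 0xA645D651CADA588B.
0xA645D651CADA588B = 11981218030473074827.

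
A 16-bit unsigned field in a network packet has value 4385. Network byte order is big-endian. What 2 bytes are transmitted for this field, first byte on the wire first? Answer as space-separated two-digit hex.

4385 in hexadecimal, padded to 16 bits, is 0x1121.
Split into bytes (most-significant first): 11 21.
Big-endian: lowest address holds the most-significant byte.
So the memory order matches the most-significant-first order: 11 21.

11 21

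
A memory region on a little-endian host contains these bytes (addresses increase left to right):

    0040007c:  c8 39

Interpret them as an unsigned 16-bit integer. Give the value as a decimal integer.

Little-endian: lowest address holds the least-significant byte.
Reassemble most-significant byte first: 39 C8 → 0x39C8.
0x39C8 = 14792.

14792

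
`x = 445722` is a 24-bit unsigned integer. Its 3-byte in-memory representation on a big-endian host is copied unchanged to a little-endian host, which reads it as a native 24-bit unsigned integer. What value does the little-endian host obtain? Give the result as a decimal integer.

1756422

445722 in 24-bit hexadecimal is 0x06CD1A.
Stored big-endian, the bytes at ascending addresses are 06 CD 1A.
Read back as little-endian, the first byte is least significant, giving 0x1ACD06.
0x1ACD06 = 1756422.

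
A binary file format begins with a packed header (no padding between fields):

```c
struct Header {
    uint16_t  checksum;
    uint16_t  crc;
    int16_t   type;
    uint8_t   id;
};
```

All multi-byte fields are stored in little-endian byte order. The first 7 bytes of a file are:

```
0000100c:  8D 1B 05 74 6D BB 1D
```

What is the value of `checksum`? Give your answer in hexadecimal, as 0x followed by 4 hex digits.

`checksum` is the first field, at byte offset 0, occupying 2 bytes.
Bytes at offsets 0..1: 8D 1B.
Little-endian stores the least-significant byte at the lowest address.
Reassemble most-significant byte first: 1B 8D → 0x1B8D.

0x1B8D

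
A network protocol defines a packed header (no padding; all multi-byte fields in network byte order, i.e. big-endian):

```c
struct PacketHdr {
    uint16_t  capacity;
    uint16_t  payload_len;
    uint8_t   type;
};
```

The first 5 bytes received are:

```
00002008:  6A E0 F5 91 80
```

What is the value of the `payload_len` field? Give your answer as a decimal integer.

62865

`payload_len` follows `capacity` (2 bytes), so it starts at byte offset 2 and occupies 2 bytes.
Bytes at offsets 2..3: F5 91.
Big-endian: lowest address holds the most-significant byte.
The bytes are already most-significant first: 0xF591.
0xF591 = 62865.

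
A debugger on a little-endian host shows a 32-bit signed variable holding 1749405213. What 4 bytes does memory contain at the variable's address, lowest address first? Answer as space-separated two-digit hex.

1D CE 45 68

1749405213 in hexadecimal, padded to 32 bits, is 0x6845CE1D.
Split into bytes (most-significant first): 68 45 CE 1D.
In little-endian order the low byte comes first in memory.
So at ascending addresses the bytes are 1D CE 45 68.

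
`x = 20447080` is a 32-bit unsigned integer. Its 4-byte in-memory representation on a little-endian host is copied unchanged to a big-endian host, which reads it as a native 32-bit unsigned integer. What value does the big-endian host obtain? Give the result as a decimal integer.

1761556225

20447080 in 32-bit hexadecimal is 0x0137FF68.
Stored little-endian, the bytes at ascending addresses are 68 FF 37 01.
Read back as big-endian, the last byte is least significant, giving 0x68FF3701.
0x68FF3701 = 1761556225.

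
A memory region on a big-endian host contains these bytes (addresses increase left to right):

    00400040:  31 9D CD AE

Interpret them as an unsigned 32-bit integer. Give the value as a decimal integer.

Big-endian: lowest address holds the most-significant byte.
The bytes are already most-significant first: 0x319DCDAE.
0x319DCDAE = 832425390.

832425390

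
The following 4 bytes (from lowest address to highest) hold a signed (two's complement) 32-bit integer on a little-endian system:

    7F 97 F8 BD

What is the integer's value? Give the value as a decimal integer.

-1107781761

In little-endian order the low byte comes first in memory.
Reassemble most-significant byte first: BD F8 97 7F → 0xBDF8977F.
Top bit is set, so as a signed 32-bit value this is 0xBDF8977F − 2^32 = -1107781761.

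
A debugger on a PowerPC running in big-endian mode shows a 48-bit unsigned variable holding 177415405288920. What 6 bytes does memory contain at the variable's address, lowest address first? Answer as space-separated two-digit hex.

177415405288920 in hexadecimal, padded to 48 bits, is 0xA15BBE35BDD8.
Split into bytes (most-significant first): A1 5B BE 35 BD D8.
Big-endian: lowest address holds the most-significant byte.
So the memory order matches the most-significant-first order: A1 5B BE 35 BD D8.

A1 5B BE 35 BD D8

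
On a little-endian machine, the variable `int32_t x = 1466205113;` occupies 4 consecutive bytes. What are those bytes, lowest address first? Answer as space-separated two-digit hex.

1466205113 in hexadecimal, padded to 32 bits, is 0x576483B9.
Split into bytes (most-significant first): 57 64 83 B9.
In little-endian order the low byte comes first in memory.
So at ascending addresses the bytes are B9 83 64 57.

B9 83 64 57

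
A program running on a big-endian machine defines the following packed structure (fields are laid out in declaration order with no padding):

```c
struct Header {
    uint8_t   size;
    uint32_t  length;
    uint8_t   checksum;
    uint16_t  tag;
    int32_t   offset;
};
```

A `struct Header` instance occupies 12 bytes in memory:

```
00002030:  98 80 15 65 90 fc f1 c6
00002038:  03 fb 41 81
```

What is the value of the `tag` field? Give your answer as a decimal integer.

61894

`tag` follows `size` (1 B), `length` (4 B), `checksum` (1 B), so it starts at offset 1 + 4 + 1 = 6 and occupies 2 bytes.
Bytes at offsets 6..7: F1 C6.
Big-endian stores the most-significant byte at the lowest address.
The bytes are already most-significant first: 0xF1C6.
0xF1C6 = 61894.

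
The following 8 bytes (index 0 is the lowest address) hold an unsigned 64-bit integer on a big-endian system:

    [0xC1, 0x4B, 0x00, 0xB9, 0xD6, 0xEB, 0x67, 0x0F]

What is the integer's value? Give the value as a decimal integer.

In big-endian order the high byte comes first in memory.
The bytes are already most-significant first: 0xC14B00B9D6EB670F.
0xC14B00B9D6EB670F = 13928227070748092175.

13928227070748092175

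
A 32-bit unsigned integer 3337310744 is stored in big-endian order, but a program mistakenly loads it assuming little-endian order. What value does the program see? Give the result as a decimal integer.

3337310744 in 32-bit hexadecimal is 0xC6EB5218.
Stored big-endian, the bytes at ascending addresses are C6 EB 52 18.
Read back as little-endian, the first byte is least significant, giving 0x1852EBC6.
0x1852EBC6 = 408087494.

408087494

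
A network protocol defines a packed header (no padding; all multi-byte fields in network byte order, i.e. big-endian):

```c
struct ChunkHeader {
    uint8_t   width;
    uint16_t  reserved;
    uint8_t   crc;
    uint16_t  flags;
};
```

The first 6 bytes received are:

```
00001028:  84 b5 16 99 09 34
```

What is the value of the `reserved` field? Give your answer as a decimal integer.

46358

`reserved` follows `width` (1 byte), so it starts at byte offset 1 and occupies 2 bytes.
Bytes at offsets 1..2: B5 16.
Big-endian: lowest address holds the most-significant byte.
The bytes are already most-significant first: 0xB516.
0xB516 = 46358.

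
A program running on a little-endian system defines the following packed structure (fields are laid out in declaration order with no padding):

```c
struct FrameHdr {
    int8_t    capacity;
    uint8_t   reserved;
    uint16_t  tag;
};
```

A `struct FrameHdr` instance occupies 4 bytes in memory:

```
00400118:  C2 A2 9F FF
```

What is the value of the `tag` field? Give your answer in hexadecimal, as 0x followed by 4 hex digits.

`tag` follows `capacity` (1 B), `reserved` (1 B), so it starts at offset 1 + 1 = 2 and occupies 2 bytes.
Bytes at offsets 2..3: 9F FF.
Little-endian: lowest address holds the least-significant byte.
Reassemble most-significant byte first: FF 9F → 0xFF9F.

0xFF9F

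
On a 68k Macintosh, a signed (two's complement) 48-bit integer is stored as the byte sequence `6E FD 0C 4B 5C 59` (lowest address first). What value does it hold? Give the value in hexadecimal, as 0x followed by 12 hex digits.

0x6EFD0C4B5C59

Big-endian stores the most-significant byte at the lowest address.
The bytes are already most-significant first: 0x6EFD0C4B5C59.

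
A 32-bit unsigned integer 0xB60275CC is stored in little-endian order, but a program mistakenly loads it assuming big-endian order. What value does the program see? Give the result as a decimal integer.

3430220470

Stored little-endian, the bytes at ascending addresses are CC 75 02 B6.
Read back as big-endian, the last byte is least significant, giving 0xCC7502B6.
0xCC7502B6 = 3430220470.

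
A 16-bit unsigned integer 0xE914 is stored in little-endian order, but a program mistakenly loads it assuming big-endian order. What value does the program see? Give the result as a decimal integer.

Stored little-endian, the bytes at ascending addresses are 14 E9.
Read back as big-endian, the last byte is least significant, giving 0x14E9.
0x14E9 = 5353.

5353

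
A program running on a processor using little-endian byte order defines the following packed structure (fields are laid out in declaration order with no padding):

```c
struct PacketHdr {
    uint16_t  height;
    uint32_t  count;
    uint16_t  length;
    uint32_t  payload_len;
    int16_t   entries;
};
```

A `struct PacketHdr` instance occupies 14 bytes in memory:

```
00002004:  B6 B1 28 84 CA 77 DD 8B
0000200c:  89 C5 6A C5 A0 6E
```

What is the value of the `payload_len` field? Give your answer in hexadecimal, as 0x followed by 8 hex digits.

0xC56AC589

`payload_len` follows `height` (2 B), `count` (4 B), `length` (2 B), so it starts at offset 2 + 4 + 2 = 8 and occupies 4 bytes.
Bytes at offsets 8..11: 89 C5 6A C5.
In little-endian order the low byte comes first in memory.
Reassemble most-significant byte first: C5 6A C5 89 → 0xC56AC589.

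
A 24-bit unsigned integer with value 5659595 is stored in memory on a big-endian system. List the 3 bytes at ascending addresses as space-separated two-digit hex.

5659595 in hexadecimal, padded to 24 bits, is 0x565BCB.
Split into bytes (most-significant first): 56 5B CB.
In big-endian order the high byte comes first in memory.
So the memory order matches the most-significant-first order: 56 5B CB.

56 5B CB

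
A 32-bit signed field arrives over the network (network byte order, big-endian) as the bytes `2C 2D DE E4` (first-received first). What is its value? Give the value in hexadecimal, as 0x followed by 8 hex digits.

In big-endian order the high byte comes first in memory.
The bytes are already most-significant first: 0x2C2DDEE4.

0x2C2DDEE4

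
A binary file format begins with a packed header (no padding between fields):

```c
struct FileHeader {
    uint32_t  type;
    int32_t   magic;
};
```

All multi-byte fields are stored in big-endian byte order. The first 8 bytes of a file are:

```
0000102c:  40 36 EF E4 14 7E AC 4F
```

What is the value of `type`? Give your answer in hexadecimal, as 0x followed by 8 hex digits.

`type` is the first field, at byte offset 0, occupying 4 bytes.
Bytes at offsets 0..3: 40 36 EF E4.
In big-endian order the high byte comes first in memory.
The bytes are already most-significant first: 0x4036EFE4.

0x4036EFE4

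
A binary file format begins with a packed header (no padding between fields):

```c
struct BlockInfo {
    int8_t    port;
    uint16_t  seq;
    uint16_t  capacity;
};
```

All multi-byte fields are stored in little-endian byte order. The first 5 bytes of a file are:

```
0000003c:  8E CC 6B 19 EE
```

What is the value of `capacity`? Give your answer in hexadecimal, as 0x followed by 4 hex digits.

0xEE19

`capacity` follows `port` (1 B), `seq` (2 B), so it starts at offset 1 + 2 = 3 and occupies 2 bytes.
Bytes at offsets 3..4: 19 EE.
Little-endian: lowest address holds the least-significant byte.
Reassemble most-significant byte first: EE 19 → 0xEE19.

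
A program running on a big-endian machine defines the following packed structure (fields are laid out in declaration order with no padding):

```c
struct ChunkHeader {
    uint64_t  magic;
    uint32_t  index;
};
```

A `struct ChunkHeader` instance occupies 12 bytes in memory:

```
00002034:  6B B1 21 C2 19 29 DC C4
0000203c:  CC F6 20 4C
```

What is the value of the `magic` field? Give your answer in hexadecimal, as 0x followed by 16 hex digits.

`magic` is the first field, at byte offset 0, occupying 8 bytes.
Bytes at offsets 0..7: 6B B1 21 C2 19 29 DC C4.
Big-endian stores the most-significant byte at the lowest address.
The bytes are already most-significant first: 0x6BB121C21929DCC4.

0x6BB121C21929DCC4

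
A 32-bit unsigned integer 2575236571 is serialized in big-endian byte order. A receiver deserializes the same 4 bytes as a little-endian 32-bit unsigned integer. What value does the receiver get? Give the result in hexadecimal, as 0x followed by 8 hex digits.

2575236571 in 32-bit hexadecimal is 0x997EFDDB.
Stored big-endian, the bytes at ascending addresses are 99 7E FD DB.
Read back as little-endian, the first byte is least significant, giving 0xDBFD7E99.

0xDBFD7E99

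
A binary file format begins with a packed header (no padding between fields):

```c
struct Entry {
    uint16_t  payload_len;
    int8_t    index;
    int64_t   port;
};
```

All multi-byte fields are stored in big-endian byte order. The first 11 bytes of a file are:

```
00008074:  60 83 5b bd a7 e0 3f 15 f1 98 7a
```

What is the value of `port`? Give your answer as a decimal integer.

-4780605917874775942

`port` follows `payload_len` (2 B), `index` (1 B), so it starts at offset 2 + 1 = 3 and occupies 8 bytes.
Bytes at offsets 3..10: BD A7 E0 3F 15 F1 98 7A.
In big-endian order the high byte comes first in memory.
The bytes are already most-significant first: 0xBDA7E03F15F1987A.
Top bit is set, so as a signed 64-bit value this is 0xBDA7E03F15F1987A − 2^64 = -4780605917874775942.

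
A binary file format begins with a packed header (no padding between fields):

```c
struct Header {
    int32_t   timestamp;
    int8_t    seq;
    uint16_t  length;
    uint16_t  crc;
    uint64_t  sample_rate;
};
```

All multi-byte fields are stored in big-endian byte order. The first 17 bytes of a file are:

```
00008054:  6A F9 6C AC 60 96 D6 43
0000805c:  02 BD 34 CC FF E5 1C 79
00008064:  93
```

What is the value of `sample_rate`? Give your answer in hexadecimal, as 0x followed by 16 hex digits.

0xBD34CCFFE51C7993

`sample_rate` follows `timestamp` (4 B), `seq` (1 B), `length` (2 B), `crc` (2 B), so it starts at offset 4 + 1 + 2 + 2 = 9 and occupies 8 bytes.
Bytes at offsets 9..16: BD 34 CC FF E5 1C 79 93.
Big-endian: lowest address holds the most-significant byte.
The bytes are already most-significant first: 0xBD34CCFFE51C7993.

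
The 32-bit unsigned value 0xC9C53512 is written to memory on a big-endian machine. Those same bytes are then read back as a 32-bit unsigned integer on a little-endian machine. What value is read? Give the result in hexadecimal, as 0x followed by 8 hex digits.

Stored big-endian, the bytes at ascending addresses are C9 C5 35 12.
Read back as little-endian, the first byte is least significant, giving 0x1235C5C9.

0x1235C5C9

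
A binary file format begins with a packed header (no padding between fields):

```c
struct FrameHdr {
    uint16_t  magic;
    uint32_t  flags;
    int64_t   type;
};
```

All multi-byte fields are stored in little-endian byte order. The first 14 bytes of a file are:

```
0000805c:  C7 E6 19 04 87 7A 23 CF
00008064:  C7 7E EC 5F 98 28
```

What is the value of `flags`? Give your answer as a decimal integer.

2055668761

`flags` follows `magic` (2 bytes), so it starts at byte offset 2 and occupies 4 bytes.
Bytes at offsets 2..5: 19 04 87 7A.
Little-endian: lowest address holds the least-significant byte.
Reassemble most-significant byte first: 7A 87 04 19 → 0x7A870419.
0x7A870419 = 2055668761.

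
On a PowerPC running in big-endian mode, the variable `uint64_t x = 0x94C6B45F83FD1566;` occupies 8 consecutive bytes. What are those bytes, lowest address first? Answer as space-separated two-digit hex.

Split into bytes (most-significant first): 94 C6 B4 5F 83 FD 15 66.
Big-endian stores the most-significant byte at the lowest address.
So the memory order matches the most-significant-first order: 94 C6 B4 5F 83 FD 15 66.

94 C6 B4 5F 83 FD 15 66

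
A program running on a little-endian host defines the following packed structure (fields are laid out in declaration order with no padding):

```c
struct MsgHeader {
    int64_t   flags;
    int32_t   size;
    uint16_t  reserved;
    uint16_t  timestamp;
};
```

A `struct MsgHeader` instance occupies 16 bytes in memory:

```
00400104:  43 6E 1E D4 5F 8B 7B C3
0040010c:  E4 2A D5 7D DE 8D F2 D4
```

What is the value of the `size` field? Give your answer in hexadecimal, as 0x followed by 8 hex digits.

`size` follows `flags` (8 bytes), so it starts at byte offset 8 and occupies 4 bytes.
Bytes at offsets 8..11: E4 2A D5 7D.
Little-endian: lowest address holds the least-significant byte.
Reassemble most-significant byte first: 7D D5 2A E4 → 0x7DD52AE4.

0x7DD52AE4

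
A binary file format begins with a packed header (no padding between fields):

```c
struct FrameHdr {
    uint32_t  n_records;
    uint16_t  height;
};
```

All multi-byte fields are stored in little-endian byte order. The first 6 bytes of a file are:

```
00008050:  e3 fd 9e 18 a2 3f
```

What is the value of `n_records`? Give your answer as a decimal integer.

`n_records` is the first field, at byte offset 0, occupying 4 bytes.
Bytes at offsets 0..3: E3 FD 9E 18.
Little-endian: lowest address holds the least-significant byte.
Reassemble most-significant byte first: 18 9E FD E3 → 0x189EFDE3.
0x189EFDE3 = 413072867.

413072867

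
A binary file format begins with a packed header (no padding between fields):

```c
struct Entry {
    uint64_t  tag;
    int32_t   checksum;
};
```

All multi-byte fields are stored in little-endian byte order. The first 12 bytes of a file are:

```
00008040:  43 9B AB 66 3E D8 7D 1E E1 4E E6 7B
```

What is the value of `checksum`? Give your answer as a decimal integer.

`checksum` follows `tag` (8 bytes), so it starts at byte offset 8 and occupies 4 bytes.
Bytes at offsets 8..11: E1 4E E6 7B.
Little-endian stores the least-significant byte at the lowest address.
Reassemble most-significant byte first: 7B E6 4E E1 → 0x7BE64EE1.
0x7BE64EE1 = 2078691041.

2078691041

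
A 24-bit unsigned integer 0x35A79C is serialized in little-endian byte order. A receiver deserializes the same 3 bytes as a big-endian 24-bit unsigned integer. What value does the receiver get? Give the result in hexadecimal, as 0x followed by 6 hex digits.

Stored little-endian, the bytes at ascending addresses are 9C A7 35.
Read back as big-endian, the last byte is least significant, giving 0x9CA735.

0x9CA735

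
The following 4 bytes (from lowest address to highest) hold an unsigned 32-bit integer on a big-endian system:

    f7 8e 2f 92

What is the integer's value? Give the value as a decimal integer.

In big-endian order the high byte comes first in memory.
The bytes are already most-significant first: 0xF78E2F92.
0xF78E2F92 = 4153290642.

4153290642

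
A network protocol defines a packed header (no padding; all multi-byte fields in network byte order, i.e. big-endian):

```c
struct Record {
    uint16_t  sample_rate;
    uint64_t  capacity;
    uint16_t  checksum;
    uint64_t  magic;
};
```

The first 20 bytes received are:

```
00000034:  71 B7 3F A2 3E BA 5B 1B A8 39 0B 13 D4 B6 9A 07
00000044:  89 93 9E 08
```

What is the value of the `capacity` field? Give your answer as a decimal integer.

`capacity` follows `sample_rate` (2 bytes), so it starts at byte offset 2 and occupies 8 bytes.
Bytes at offsets 2..9: 3F A2 3E BA 5B 1B A8 39.
Big-endian: lowest address holds the most-significant byte.
The bytes are already most-significant first: 0x3FA23EBA5B1BA839.
0x3FA23EBA5B1BA839 = 4585296340729964601.

4585296340729964601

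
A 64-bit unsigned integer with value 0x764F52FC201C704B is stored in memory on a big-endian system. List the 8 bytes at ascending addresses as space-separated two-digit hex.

76 4F 52 FC 20 1C 70 4B

Split into bytes (most-significant first): 76 4F 52 FC 20 1C 70 4B.
In big-endian order the high byte comes first in memory.
So the memory order matches the most-significant-first order: 76 4F 52 FC 20 1C 70 4B.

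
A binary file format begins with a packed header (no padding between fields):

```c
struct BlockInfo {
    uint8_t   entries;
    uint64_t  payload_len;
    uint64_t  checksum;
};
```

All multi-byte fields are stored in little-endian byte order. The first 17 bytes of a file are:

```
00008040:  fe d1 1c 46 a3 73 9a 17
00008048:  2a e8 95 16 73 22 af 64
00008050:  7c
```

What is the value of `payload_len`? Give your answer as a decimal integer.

3033062695508516049

`payload_len` follows `entries` (1 byte), so it starts at byte offset 1 and occupies 8 bytes.
Bytes at offsets 1..8: D1 1C 46 A3 73 9A 17 2A.
In little-endian order the low byte comes first in memory.
Reassemble most-significant byte first: 2A 17 9A 73 A3 46 1C D1 → 0x2A179A73A3461CD1.
0x2A179A73A3461CD1 = 3033062695508516049.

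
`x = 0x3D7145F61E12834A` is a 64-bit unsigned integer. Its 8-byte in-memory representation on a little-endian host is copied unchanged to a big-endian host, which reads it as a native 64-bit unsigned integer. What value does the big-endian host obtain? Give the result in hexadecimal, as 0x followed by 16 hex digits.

0x4A83121EF645713D

Stored little-endian, the bytes at ascending addresses are 4A 83 12 1E F6 45 71 3D.
Read back as big-endian, the last byte is least significant, giving 0x4A83121EF645713D.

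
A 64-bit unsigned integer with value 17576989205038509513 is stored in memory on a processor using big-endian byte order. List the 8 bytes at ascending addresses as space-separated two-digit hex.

F3 EE 02 8E 1B 32 2D C9

17576989205038509513 in hexadecimal, padded to 64 bits, is 0xF3EE028E1B322DC9.
Split into bytes (most-significant first): F3 EE 02 8E 1B 32 2D C9.
In big-endian order the high byte comes first in memory.
So the memory order matches the most-significant-first order: F3 EE 02 8E 1B 32 2D C9.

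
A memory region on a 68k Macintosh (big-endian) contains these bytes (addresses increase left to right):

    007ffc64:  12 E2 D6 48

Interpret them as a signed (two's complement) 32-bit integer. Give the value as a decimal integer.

316855880

Big-endian stores the most-significant byte at the lowest address.
The bytes are already most-significant first: 0x12E2D648.
0x12E2D648 = 316855880.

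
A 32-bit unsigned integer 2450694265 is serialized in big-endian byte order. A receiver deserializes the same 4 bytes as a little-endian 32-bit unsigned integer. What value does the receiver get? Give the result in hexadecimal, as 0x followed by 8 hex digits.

0x79A01292

2450694265 in 32-bit hexadecimal is 0x9212A079.
Stored big-endian, the bytes at ascending addresses are 92 12 A0 79.
Read back as little-endian, the first byte is least significant, giving 0x79A01292.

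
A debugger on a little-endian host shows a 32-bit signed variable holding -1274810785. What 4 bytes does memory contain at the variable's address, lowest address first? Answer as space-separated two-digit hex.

5F EE 03 B4

Two's complement of -1274810785 in 32 bits: 1274810785 = 0x4BFC11A1; invert → 0xB403EE5E; add 1 → 0xB403EE5F.
Split into bytes (most-significant first): B4 03 EE 5F.
In little-endian order the low byte comes first in memory.
So at ascending addresses the bytes are 5F EE 03 B4.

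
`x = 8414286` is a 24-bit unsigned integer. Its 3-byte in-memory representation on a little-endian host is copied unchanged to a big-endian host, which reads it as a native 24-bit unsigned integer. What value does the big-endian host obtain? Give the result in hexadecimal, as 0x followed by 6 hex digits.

8414286 in 24-bit hexadecimal is 0x80644E.
Stored little-endian, the bytes at ascending addresses are 4E 64 80.
Read back as big-endian, the last byte is least significant, giving 0x4E6480.

0x4E6480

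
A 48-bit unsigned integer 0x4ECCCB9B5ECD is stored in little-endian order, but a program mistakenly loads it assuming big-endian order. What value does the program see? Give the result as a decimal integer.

Stored little-endian, the bytes at ascending addresses are CD 5E 9B CB CC 4E.
Read back as big-endian, the last byte is least significant, giving 0xCD5E9BCBCC4E.
0xCD5E9BCBCC4E = 225806224444494.

225806224444494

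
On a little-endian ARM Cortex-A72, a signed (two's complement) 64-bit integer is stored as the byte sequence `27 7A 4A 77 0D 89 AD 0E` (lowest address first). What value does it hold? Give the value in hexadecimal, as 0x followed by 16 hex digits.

Little-endian stores the least-significant byte at the lowest address.
Reassemble most-significant byte first: 0E AD 89 0D 77 4A 7A 27 → 0x0EAD890D774A7A27.

0x0EAD890D774A7A27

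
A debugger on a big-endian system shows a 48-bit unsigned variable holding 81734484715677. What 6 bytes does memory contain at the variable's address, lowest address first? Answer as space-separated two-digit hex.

4A 56 4A ED 68 9D

81734484715677 in hexadecimal, padded to 48 bits, is 0x4A564AED689D.
Split into bytes (most-significant first): 4A 56 4A ED 68 9D.
In big-endian order the high byte comes first in memory.
So the memory order matches the most-significant-first order: 4A 56 4A ED 68 9D.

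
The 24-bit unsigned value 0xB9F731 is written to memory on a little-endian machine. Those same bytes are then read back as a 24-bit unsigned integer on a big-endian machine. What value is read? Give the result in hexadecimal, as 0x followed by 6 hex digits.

0x31F7B9

Stored little-endian, the bytes at ascending addresses are 31 F7 B9.
Read back as big-endian, the last byte is least significant, giving 0x31F7B9.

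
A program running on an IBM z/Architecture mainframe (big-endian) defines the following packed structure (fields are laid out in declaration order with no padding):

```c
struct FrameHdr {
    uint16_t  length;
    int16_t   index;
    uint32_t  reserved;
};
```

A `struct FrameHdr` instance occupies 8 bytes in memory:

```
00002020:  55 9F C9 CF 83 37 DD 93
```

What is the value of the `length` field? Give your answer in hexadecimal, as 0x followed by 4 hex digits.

`length` is the first field, at byte offset 0, occupying 2 bytes.
Bytes at offsets 0..1: 55 9F.
Big-endian: lowest address holds the most-significant byte.
The bytes are already most-significant first: 0x559F.

0x559F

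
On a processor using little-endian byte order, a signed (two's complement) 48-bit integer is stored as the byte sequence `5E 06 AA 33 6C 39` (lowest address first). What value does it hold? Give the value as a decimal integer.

In little-endian order the low byte comes first in memory.
Reassemble most-significant byte first: 39 6C 33 AA 06 5E → 0x396C33AA065E.
0x396C33AA065E = 63136886031966.

63136886031966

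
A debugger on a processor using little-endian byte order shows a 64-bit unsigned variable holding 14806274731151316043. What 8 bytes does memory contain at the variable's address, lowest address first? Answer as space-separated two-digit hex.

4B D4 1D C5 6B 74 7A CD

14806274731151316043 in hexadecimal, padded to 64 bits, is 0xCD7A746BC51DD44B.
Split into bytes (most-significant first): CD 7A 74 6B C5 1D D4 4B.
Little-endian: lowest address holds the least-significant byte.
So at ascending addresses the bytes are 4B D4 1D C5 6B 74 7A CD.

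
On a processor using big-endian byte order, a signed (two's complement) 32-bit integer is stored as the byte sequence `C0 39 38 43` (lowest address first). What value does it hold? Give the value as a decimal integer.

-1069991869

Big-endian stores the most-significant byte at the lowest address.
The bytes are already most-significant first: 0xC0393843.
Top bit is set, so as a signed 32-bit value this is 0xC0393843 − 2^32 = -1069991869.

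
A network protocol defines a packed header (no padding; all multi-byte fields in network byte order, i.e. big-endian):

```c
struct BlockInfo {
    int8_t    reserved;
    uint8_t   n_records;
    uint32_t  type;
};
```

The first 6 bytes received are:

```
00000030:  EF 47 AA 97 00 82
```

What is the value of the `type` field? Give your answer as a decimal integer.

`type` follows `reserved` (1 B), `n_records` (1 B), so it starts at offset 1 + 1 = 2 and occupies 4 bytes.
Bytes at offsets 2..5: AA 97 00 82.
Big-endian: lowest address holds the most-significant byte.
The bytes are already most-significant first: 0xAA970082.
0xAA970082 = 2862022786.

2862022786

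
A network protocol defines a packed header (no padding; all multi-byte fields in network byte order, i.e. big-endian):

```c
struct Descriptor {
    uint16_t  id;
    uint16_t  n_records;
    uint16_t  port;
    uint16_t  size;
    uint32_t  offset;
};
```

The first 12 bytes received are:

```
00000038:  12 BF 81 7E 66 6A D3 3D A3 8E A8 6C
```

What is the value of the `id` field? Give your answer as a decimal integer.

4799

`id` is the first field, at byte offset 0, occupying 2 bytes.
Bytes at offsets 0..1: 12 BF.
Big-endian: lowest address holds the most-significant byte.
The bytes are already most-significant first: 0x12BF.
0x12BF = 4799.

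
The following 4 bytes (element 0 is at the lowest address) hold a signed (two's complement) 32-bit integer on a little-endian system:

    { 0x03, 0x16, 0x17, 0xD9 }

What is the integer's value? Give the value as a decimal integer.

In little-endian order the low byte comes first in memory.
Reassemble most-significant byte first: D9 17 16 03 → 0xD9171603.
Top bit is set, so as a signed 32-bit value this is 0xD9171603 − 2^32 = -652798461.

-652798461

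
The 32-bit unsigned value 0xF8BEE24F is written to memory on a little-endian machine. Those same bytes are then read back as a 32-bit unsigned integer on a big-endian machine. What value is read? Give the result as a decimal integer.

1340260088

Stored little-endian, the bytes at ascending addresses are 4F E2 BE F8.
Read back as big-endian, the last byte is least significant, giving 0x4FE2BEF8.
0x4FE2BEF8 = 1340260088.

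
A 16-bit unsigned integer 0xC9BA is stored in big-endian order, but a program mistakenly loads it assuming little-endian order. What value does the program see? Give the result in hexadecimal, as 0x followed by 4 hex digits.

0xBAC9

Stored big-endian, the bytes at ascending addresses are C9 BA.
Read back as little-endian, the first byte is least significant, giving 0xBAC9.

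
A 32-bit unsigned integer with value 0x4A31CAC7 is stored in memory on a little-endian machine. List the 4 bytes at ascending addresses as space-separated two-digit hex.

C7 CA 31 4A

Split into bytes (most-significant first): 4A 31 CA C7.
Little-endian stores the least-significant byte at the lowest address.
So at ascending addresses the bytes are C7 CA 31 4A.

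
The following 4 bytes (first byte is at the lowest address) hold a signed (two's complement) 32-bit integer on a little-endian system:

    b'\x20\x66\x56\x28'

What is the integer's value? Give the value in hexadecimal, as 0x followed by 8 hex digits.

Little-endian: lowest address holds the least-significant byte.
Reassemble most-significant byte first: 28 56 66 20 → 0x28566620.

0x28566620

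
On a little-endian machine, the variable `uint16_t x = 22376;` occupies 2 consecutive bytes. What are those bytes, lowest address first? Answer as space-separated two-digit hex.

22376 in hexadecimal, padded to 16 bits, is 0x5768.
Split into bytes (most-significant first): 57 68.
Little-endian: lowest address holds the least-significant byte.
So at ascending addresses the bytes are 68 57.

68 57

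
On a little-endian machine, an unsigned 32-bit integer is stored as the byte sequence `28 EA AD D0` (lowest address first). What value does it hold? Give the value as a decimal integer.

3501058600

In little-endian order the low byte comes first in memory.
Reassemble most-significant byte first: D0 AD EA 28 → 0xD0ADEA28.
0xD0ADEA28 = 3501058600.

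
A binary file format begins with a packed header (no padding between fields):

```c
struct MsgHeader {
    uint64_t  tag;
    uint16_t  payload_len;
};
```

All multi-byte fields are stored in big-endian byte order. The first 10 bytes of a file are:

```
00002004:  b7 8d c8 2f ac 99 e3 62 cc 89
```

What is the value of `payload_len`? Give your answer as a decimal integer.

52361

`payload_len` follows `tag` (8 bytes), so it starts at byte offset 8 and occupies 2 bytes.
Bytes at offsets 8..9: CC 89.
Big-endian stores the most-significant byte at the lowest address.
The bytes are already most-significant first: 0xCC89.
0xCC89 = 52361.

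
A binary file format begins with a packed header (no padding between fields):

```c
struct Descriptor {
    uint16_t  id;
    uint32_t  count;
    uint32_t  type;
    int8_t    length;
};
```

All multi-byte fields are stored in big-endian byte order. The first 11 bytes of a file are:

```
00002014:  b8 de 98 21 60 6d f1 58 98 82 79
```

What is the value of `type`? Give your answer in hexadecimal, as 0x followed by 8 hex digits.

0xF1589882

`type` follows `id` (2 B), `count` (4 B), so it starts at offset 2 + 4 = 6 and occupies 4 bytes.
Bytes at offsets 6..9: F1 58 98 82.
Big-endian: lowest address holds the most-significant byte.
The bytes are already most-significant first: 0xF1589882.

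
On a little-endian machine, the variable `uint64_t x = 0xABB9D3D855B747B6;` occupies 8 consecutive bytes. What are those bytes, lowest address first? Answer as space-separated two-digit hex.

Split into bytes (most-significant first): AB B9 D3 D8 55 B7 47 B6.
Little-endian: lowest address holds the least-significant byte.
So at ascending addresses the bytes are B6 47 B7 55 D8 D3 B9 AB.

B6 47 B7 55 D8 D3 B9 AB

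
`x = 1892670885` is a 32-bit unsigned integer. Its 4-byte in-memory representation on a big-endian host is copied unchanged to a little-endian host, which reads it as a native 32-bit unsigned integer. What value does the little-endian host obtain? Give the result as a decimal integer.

2782777200

1892670885 in 32-bit hexadecimal is 0x70CFDDA5.
Stored big-endian, the bytes at ascending addresses are 70 CF DD A5.
Read back as little-endian, the first byte is least significant, giving 0xA5DDCF70.
0xA5DDCF70 = 2782777200.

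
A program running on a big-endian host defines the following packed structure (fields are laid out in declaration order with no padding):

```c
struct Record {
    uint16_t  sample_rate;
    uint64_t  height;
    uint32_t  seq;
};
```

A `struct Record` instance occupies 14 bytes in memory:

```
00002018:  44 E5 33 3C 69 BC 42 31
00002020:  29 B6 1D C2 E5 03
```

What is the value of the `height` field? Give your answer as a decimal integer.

3691942051822250422

`height` follows `sample_rate` (2 bytes), so it starts at byte offset 2 and occupies 8 bytes.
Bytes at offsets 2..9: 33 3C 69 BC 42 31 29 B6.
Big-endian: lowest address holds the most-significant byte.
The bytes are already most-significant first: 0x333C69BC423129B6.
0x333C69BC423129B6 = 3691942051822250422.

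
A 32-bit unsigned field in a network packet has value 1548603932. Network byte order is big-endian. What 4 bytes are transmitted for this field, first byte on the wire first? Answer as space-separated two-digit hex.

1548603932 in hexadecimal, padded to 32 bits, is 0x5C4DD21C.
Split into bytes (most-significant first): 5C 4D D2 1C.
In big-endian order the high byte comes first in memory.
So the memory order matches the most-significant-first order: 5C 4D D2 1C.

5C 4D D2 1C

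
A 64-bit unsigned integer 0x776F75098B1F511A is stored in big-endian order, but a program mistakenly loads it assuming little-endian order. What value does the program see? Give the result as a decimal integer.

Stored big-endian, the bytes at ascending addresses are 77 6F 75 09 8B 1F 51 1A.
Read back as little-endian, the first byte is least significant, giving 0x1A511F8B09756F77.
0x1A511F8B09756F77 = 1896331600119295863.

1896331600119295863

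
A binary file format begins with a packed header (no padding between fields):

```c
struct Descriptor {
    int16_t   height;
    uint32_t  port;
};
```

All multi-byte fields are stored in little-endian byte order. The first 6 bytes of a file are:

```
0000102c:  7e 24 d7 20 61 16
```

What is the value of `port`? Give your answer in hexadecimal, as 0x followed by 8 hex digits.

0x166120D7

`port` follows `height` (2 bytes), so it starts at byte offset 2 and occupies 4 bytes.
Bytes at offsets 2..5: D7 20 61 16.
Little-endian stores the least-significant byte at the lowest address.
Reassemble most-significant byte first: 16 61 20 D7 → 0x166120D7.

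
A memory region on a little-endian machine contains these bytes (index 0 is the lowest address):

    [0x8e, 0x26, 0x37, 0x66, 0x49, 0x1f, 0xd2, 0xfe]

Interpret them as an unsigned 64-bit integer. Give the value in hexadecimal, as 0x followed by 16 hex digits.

0xFED21F496637268E

In little-endian order the low byte comes first in memory.
Reassemble most-significant byte first: FE D2 1F 49 66 37 26 8E → 0xFED21F496637268E.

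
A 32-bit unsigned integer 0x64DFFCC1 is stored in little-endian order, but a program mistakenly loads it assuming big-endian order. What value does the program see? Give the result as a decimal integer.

3254574948

Stored little-endian, the bytes at ascending addresses are C1 FC DF 64.
Read back as big-endian, the last byte is least significant, giving 0xC1FCDF64.
0xC1FCDF64 = 3254574948.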